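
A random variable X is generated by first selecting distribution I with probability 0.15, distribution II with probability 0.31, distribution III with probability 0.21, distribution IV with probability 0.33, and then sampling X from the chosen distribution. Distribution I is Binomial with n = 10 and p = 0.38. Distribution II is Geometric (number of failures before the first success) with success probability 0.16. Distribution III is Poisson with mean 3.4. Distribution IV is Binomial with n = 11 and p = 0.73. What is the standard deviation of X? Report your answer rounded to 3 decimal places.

Per component, I: μ=3.8, E[X²]=16.796; II: μ=5.25, E[X²]=60.375; III: μ=3.4, E[X²]=14.96; IV: μ=8.03, E[X²]=66.649.
E[X] = 0.15·3.8 + 0.31·5.25 + 0.21·3.4 + 0.33·8.03 = 5.5614.
E[X²] = 0.15·16.796 + 0.31·60.375 + 0.21·14.96 + 0.33·66.649 = 46.3714.
Var(X) = E[X²] − (E[X])² = 46.3714 − 30.9292 = 15.4423.
SD(X) = √15.4423 = 3.92966.

3.930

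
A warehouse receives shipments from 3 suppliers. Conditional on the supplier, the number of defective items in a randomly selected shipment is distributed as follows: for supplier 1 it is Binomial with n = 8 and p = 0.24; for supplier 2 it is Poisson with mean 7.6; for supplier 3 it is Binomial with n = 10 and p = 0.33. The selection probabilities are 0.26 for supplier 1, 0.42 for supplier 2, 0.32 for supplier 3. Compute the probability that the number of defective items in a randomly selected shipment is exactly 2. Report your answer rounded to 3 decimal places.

0.151

Conditional on each supplier, P(X = 2): 1: 0.310786; 2: 0.014453; 3: 0.198993.
By total probability, P(X = 2) = 0.26·0.310786 + 0.42·0.014453 + 0.32·0.198993 = 0.150553.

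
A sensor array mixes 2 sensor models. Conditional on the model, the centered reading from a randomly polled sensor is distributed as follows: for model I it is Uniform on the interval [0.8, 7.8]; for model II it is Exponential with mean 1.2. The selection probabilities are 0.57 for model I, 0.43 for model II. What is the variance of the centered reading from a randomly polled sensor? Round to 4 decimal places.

5.3021

Per component, I: μ=4.3, E[X²]=22.5733; II: μ=1.2, E[X²]=2.88.
E[X] = 0.57·4.3 + 0.43·1.2 = 2.967.
E[X²] = 0.57·22.5733 + 0.43·2.88 = 14.1052.
Var(X) = E[X²] − (E[X])² = 14.1052 − 8.80309 = 5.30211.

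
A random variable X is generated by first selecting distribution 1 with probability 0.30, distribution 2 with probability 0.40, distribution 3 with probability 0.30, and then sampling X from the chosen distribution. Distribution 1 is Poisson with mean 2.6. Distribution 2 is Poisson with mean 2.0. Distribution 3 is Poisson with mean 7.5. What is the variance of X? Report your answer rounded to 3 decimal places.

9.664

Per component, 1: μ=2.6, E[X²]=9.36; 2: μ=2, E[X²]=6; 3: μ=7.5, E[X²]=63.75.
E[X] = 0.3·2.6 + 0.4·2 + 0.3·7.5 = 3.83.
E[X²] = 0.3·9.36 + 0.4·6 + 0.3·63.75 = 24.333.
Var(X) = E[X²] − (E[X])² = 24.333 − 14.6689 = 9.6641.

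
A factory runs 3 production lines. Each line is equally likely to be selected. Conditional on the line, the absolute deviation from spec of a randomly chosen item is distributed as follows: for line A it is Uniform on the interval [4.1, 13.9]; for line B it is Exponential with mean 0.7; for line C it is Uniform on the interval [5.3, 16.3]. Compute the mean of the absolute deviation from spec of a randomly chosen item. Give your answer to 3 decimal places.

Component means — A: 9; B: 0.7; C: 10.8.
E[X] = 0.333333·9 + 0.333333·0.7 + 0.333333·10.8 = 6.83333.

6.833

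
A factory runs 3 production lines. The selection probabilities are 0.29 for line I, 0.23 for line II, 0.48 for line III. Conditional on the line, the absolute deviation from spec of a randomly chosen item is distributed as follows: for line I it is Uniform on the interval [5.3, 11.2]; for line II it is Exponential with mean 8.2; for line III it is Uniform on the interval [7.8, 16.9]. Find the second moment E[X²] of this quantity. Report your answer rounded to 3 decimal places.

128.033

For each component E[X²] = Var + (mean)², giving I: 70.9633; II: 134.48; III: 159.423.
Overall E[X²] = 0.29·70.9633 + 0.23·134.48 + 0.48·159.423 = 128.033.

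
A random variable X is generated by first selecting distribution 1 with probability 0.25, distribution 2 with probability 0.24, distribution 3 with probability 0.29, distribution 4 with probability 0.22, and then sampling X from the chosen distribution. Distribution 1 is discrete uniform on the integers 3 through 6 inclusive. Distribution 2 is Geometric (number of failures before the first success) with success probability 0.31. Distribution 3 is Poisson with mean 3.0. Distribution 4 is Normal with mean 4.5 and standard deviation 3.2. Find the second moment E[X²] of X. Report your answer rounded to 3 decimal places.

For each component E[X²] = Var + (mean)², giving 1: 21.5; 2: 12.1342; 3: 12; 4: 30.49.
Overall E[X²] = 0.25·21.5 + 0.24·12.1342 + 0.29·12 + 0.22·30.49 = 18.475.

18.475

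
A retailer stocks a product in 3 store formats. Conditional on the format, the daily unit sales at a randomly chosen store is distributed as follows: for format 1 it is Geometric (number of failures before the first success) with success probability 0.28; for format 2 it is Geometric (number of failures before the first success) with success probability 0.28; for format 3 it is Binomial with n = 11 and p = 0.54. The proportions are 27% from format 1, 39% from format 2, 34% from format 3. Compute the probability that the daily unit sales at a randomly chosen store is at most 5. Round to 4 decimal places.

Conditional on each format, P(X ≤ 5): 1: 0.860686; 2: 0.860686; 3: 0.392865.
By total probability, P(X ≤ 5) = 0.27·0.860686 + 0.39·0.860686 + 0.34·0.392865 = 0.701627.

0.7016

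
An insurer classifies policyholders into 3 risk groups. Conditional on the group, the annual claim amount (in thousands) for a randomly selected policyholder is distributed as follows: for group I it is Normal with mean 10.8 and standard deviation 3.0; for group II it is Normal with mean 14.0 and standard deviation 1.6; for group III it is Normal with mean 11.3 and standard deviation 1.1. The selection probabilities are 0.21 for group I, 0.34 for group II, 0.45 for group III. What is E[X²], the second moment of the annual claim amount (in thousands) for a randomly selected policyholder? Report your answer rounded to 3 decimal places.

For each component E[X²] = Var + (mean)², giving I: 125.64; II: 198.56; III: 128.9.
Overall E[X²] = 0.21·125.64 + 0.34·198.56 + 0.45·128.9 = 151.9.

151.900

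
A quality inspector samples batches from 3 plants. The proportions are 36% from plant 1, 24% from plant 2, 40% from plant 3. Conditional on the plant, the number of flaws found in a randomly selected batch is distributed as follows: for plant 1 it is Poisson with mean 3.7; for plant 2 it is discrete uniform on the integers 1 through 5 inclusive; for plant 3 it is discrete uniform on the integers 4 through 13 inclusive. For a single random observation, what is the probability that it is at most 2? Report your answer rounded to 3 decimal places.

0.199

Conditional on each plant, P(X ≤ 2): 1: 0.285433; 2: 0.4; 3: 0.
By total probability, P(X ≤ 2) = 0.36·0.285433 + 0.24·0.4 + 0.4·0 = 0.198756.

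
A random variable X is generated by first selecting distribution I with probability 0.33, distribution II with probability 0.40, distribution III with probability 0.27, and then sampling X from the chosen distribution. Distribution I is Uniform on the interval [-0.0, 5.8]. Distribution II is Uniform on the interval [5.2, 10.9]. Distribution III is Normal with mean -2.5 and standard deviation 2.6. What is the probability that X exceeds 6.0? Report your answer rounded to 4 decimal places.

0.3440

Conditional on each component, P(X > 6.0): I: 0; II: 0.859649; III: 0.000539202.
By total probability, P(X > 6.0) = 0.33·0 + 0.4·0.859649 + 0.27·0.000539202 = 0.344005.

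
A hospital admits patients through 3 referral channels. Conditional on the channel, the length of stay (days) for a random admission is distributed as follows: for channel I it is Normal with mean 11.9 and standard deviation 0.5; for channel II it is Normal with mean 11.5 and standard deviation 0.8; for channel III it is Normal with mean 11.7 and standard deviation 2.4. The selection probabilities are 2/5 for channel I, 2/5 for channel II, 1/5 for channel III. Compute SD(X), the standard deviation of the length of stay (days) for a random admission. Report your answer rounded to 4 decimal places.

Per component, I: μ=11.9, E[X²]=141.86; II: μ=11.5, E[X²]=132.89; III: μ=11.7, E[X²]=142.65.
E[X] = 0.4·11.9 + 0.4·11.5 + 0.2·11.7 = 11.7.
E[X²] = 0.4·141.86 + 0.4·132.89 + 0.2·142.65 = 138.43.
Var(X) = E[X²] − (E[X])² = 138.43 − 136.89 = 1.54.
SD(X) = √1.54 = 1.24097.

1.2410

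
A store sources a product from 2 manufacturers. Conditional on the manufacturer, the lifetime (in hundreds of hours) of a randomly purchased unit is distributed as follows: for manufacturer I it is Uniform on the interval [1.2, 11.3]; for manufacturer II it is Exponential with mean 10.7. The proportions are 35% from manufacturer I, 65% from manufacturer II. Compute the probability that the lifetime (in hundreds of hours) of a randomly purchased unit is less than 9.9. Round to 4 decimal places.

Conditional on each manufacturer, P(X < 9.9): I: 0.861386; II: 0.603561.
By total probability, P(X < 9.9) = 0.35·0.861386 + 0.65·0.603561 = 0.6938.

0.6938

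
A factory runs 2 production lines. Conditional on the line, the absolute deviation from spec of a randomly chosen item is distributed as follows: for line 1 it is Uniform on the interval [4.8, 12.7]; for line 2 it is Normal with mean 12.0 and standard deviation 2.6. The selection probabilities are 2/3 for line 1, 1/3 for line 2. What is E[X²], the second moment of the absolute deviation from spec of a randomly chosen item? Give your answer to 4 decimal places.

For each component E[X²] = Var + (mean)², giving 1: 81.7633; 2: 150.76.
Overall E[X²] = 0.666667·81.7633 + 0.333333·150.76 = 104.762.

104.7622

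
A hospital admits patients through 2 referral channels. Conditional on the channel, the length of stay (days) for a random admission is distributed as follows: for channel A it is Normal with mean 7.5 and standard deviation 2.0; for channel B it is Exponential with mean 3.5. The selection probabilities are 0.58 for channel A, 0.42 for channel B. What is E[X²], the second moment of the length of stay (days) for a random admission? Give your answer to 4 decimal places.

For each component E[X²] = Var + (mean)², giving A: 60.25; B: 24.5.
Overall E[X²] = 0.58·60.25 + 0.42·24.5 = 45.235.

45.2350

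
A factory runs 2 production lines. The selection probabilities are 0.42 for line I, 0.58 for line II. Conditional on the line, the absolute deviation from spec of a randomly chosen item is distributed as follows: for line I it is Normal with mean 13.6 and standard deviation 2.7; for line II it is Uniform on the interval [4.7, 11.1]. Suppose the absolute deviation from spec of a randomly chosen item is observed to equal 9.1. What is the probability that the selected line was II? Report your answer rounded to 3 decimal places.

Likelihoods f(9.1 | ·): I: 0.0368434; II: 0.15625.
Posterior ∝ prior × likelihood. Numerator for II: 0.58·0.15625 = 0.090625.
Normalizing constant: 0.42·0.0368434 + 0.58·0.15625 = 0.106099.
P(II | observation) = 0.090625 / 0.106099 = 0.854153.

0.854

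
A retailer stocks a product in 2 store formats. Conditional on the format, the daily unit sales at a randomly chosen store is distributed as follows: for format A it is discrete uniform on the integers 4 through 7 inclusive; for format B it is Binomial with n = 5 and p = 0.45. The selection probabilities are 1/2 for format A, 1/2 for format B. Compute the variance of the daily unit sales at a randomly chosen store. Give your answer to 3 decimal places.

Per component, A: μ=5.5, E[X²]=31.5; B: μ=2.25, E[X²]=6.3.
E[X] = 0.5·5.5 + 0.5·2.25 = 3.875.
E[X²] = 0.5·31.5 + 0.5·6.3 = 18.9.
Var(X) = E[X²] − (E[X])² = 18.9 − 15.0156 = 3.88437.

3.884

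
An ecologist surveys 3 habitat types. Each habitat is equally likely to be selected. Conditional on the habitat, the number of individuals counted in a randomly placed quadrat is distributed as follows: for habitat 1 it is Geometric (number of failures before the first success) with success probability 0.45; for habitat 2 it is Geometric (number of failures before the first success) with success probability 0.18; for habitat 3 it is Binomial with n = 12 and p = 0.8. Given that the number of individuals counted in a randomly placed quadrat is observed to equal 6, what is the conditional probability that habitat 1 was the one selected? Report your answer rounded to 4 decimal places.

0.1507

Likelihoods P(X=6 | ·): 1: 0.0124563; 2: 0.0547212; 3: 0.0155021.
Posterior ∝ prior × likelihood. Numerator for 1: 0.333333·0.0124563 = 0.0041521.
Normalizing constant: 0.333333·0.0124563 + 0.333333·0.0547212 + 0.333333·0.0155021 = 0.0275599.
P(1 | observation) = 0.0041521 / 0.0275599 = 0.150657.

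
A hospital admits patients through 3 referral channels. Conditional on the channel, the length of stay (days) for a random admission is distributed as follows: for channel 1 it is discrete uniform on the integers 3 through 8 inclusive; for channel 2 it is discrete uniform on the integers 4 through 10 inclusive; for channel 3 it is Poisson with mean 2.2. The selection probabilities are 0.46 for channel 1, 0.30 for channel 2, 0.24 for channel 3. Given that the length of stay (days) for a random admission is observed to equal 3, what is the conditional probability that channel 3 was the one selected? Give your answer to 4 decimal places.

Likelihoods P(X=3 | ·): 1: 0.166667; 2: 0; 3: 0.196639.
Posterior ∝ prior × likelihood. Numerator for 3: 0.24·0.196639 = 0.0471933.
Normalizing constant: 0.46·0.166667 + 0.3·0 + 0.24·0.196639 = 0.12386.
P(3 | observation) = 0.0471933 / 0.12386 = 0.381021.

0.3810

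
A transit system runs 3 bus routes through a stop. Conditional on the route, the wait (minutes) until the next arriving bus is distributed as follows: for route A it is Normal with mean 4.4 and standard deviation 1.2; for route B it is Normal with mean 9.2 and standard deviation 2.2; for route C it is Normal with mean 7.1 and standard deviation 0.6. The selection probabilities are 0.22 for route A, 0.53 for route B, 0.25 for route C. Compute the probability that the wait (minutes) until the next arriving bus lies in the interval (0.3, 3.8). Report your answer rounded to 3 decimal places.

0.072

Conditional on each route, P(0.3 < X < 3.8): A: 0.308221; B: 0.00702703; C: 1.89896e-08.
By total probability, P(0.3 < X < 3.8) = 0.22·0.308221 + 0.53·0.00702703 + 0.25·1.89896e-08 = 0.0715329.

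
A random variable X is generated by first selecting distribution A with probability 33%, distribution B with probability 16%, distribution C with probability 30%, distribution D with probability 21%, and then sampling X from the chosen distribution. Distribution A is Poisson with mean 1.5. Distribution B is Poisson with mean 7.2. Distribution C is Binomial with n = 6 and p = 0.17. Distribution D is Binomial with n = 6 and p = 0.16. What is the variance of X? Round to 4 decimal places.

Per component, A: μ=1.5, E[X²]=3.75; B: μ=7.2, E[X²]=59.04; C: μ=1.02, E[X²]=1.887; D: μ=0.96, E[X²]=1.728.
E[X] = 0.33·1.5 + 0.16·7.2 + 0.3·1.02 + 0.21·0.96 = 2.1546.
E[X²] = 0.33·3.75 + 0.16·59.04 + 0.3·1.887 + 0.21·1.728 = 11.6129.
Var(X) = E[X²] − (E[X])² = 11.6129 − 4.6423 = 6.97058.

6.9706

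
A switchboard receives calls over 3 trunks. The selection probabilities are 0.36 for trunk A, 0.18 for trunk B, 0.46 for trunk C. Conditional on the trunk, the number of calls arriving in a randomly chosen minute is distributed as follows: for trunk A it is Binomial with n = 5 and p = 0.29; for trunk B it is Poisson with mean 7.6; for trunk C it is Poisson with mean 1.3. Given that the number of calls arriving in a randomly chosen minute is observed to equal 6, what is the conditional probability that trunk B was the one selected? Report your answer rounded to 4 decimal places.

Likelihoods P(X=6 | ·): A: 0; B: 0.13394; C: 0.00182703.
Posterior ∝ prior × likelihood. Numerator for B: 0.18·0.13394 = 0.0241092.
Normalizing constant: 0.36·0 + 0.18·0.13394 + 0.46·0.00182703 = 0.0249497.
P(B | observation) = 0.0241092 / 0.0249497 = 0.966315.

0.9663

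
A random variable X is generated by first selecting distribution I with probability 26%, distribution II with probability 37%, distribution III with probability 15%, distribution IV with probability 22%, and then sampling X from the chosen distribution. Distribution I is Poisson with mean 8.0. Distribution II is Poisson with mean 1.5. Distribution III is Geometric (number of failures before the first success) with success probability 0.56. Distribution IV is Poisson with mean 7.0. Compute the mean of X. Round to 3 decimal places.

Component means — I: 8; II: 1.5; III: 0.785714; IV: 7.
E[X] = 0.26·8 + 0.37·1.5 + 0.15·0.785714 + 0.22·7 = 4.29286.

4.293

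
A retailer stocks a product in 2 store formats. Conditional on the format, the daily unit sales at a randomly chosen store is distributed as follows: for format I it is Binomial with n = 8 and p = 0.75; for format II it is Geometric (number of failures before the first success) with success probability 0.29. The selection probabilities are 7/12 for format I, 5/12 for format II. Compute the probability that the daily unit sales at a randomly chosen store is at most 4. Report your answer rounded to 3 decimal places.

0.408

Conditional on each format, P(X ≤ 4): I: 0.113815; II: 0.819577.
By total probability, P(X ≤ 4) = 0.583333·0.113815 + 0.416667·0.819577 = 0.407883.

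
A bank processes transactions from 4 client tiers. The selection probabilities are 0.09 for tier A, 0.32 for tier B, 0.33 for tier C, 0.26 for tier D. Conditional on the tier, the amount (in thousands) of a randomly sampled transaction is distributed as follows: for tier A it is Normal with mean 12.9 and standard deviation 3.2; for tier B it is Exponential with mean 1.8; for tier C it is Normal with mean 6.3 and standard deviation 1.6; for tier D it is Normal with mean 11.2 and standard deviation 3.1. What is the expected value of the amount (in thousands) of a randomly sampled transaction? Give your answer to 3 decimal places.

Component means — A: 12.9; B: 1.8; C: 6.3; D: 11.2.
E[X] = 0.09·12.9 + 0.32·1.8 + 0.33·6.3 + 0.26·11.2 = 6.728.

6.728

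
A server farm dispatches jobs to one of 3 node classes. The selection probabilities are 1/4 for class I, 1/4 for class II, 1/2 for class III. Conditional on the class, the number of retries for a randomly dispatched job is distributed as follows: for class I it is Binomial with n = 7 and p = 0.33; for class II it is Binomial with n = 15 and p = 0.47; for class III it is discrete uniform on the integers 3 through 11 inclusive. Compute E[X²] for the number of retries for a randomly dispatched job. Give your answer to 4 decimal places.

For each component E[X²] = Var + (mean)², giving I: 6.8838; II: 53.439; III: 55.6667.
Overall E[X²] = 0.25·6.8838 + 0.25·53.439 + 0.5·55.6667 = 42.914.

42.9140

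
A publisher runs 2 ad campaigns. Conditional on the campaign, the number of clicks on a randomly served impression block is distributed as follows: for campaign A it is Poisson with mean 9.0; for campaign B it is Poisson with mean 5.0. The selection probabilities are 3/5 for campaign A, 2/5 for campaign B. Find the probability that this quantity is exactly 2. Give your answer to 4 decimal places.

0.0367

Conditional on each campaign, P(X = 2): A: 0.0049981; B: 0.0842243.
By total probability, P(X = 2) = 0.6·0.0049981 + 0.4·0.0842243 = 0.0366886.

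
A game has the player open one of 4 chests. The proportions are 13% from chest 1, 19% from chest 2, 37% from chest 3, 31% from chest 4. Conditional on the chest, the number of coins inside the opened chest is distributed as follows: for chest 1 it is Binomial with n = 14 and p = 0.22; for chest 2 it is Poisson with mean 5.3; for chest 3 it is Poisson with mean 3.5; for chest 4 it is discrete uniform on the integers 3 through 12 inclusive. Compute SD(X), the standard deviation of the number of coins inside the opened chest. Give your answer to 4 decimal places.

Per component, 1: μ=3.08, E[X²]=11.8888; 2: μ=5.3, E[X²]=33.39; 3: μ=3.5, E[X²]=15.75; 4: μ=7.5, E[X²]=64.5.
E[X] = 0.13·3.08 + 0.19·5.3 + 0.37·3.5 + 0.31·7.5 = 5.0274.
E[X²] = 0.13·11.8888 + 0.19·33.39 + 0.37·15.75 + 0.31·64.5 = 33.7121.
Var(X) = E[X²] − (E[X])² = 33.7121 − 25.2748 = 8.43739.
SD(X) = √8.43739 = 2.90472.

2.9047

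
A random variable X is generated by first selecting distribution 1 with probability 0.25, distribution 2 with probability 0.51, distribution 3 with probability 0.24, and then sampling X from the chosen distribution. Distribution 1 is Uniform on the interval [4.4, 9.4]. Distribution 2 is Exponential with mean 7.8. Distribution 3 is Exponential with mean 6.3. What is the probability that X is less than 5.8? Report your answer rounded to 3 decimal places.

0.482

Conditional on each component, P(X < 5.8): 1: 0.28; 2: 0.524596; 3: 0.601734.
By total probability, P(X < 5.8) = 0.25·0.28 + 0.51·0.524596 + 0.24·0.601734 = 0.48196.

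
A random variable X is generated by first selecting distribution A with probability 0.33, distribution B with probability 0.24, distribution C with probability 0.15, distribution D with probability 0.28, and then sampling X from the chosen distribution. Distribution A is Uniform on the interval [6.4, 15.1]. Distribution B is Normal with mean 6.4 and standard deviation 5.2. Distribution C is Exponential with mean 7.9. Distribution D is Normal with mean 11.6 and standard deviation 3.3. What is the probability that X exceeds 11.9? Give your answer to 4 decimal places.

Conditional on each component, P(X > 11.9): A: 0.367816; B: 0.145098; C: 0.221722; D: 0.463782.
By total probability, P(X > 11.9) = 0.33·0.367816 + 0.24·0.145098 + 0.15·0.221722 + 0.28·0.463782 = 0.31932.

0.3193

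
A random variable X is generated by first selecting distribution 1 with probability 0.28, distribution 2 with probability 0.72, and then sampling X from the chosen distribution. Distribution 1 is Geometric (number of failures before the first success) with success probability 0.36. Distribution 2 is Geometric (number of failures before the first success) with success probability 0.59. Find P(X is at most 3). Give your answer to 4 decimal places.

Conditional on each component, P(X ≤ 3): 1: 0.832228; 2: 0.971742.
By total probability, P(X ≤ 3) = 0.28·0.832228 + 0.72·0.971742 = 0.932678.

0.9327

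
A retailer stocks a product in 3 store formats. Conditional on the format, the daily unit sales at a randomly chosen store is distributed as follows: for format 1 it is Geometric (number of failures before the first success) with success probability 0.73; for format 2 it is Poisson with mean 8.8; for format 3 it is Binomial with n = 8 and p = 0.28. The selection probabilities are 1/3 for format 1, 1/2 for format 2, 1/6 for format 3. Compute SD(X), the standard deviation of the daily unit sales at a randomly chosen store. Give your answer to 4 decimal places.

4.5236

Per component, 1: μ=0.369863, E[X²]=0.64346; 2: μ=8.8, E[X²]=86.24; 3: μ=2.24, E[X²]=6.6304.
E[X] = 0.333333·0.369863 + 0.5·8.8 + 0.166667·2.24 = 4.89662.
E[X²] = 0.333333·0.64346 + 0.5·86.24 + 0.166667·6.6304 = 44.4396.
Var(X) = E[X²] − (E[X])² = 44.4396 − 23.9769 = 20.4627.
SD(X) = √20.4627 = 4.52357.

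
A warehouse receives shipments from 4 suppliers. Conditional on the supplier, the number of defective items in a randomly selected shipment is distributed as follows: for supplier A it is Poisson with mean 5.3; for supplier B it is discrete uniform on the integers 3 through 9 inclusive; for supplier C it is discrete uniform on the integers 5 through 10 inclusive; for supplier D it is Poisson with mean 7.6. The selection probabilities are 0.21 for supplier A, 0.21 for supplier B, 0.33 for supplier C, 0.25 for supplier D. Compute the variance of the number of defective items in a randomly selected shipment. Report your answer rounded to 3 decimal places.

5.741

Per component, A: μ=5.3, E[X²]=33.39; B: μ=6, E[X²]=40; C: μ=7.5, E[X²]=59.1667; D: μ=7.6, E[X²]=65.36.
E[X] = 0.21·5.3 + 0.21·6 + 0.33·7.5 + 0.25·7.6 = 6.748.
E[X²] = 0.21·33.39 + 0.21·40 + 0.33·59.1667 + 0.25·65.36 = 51.2769.
Var(X) = E[X²] − (E[X])² = 51.2769 − 45.5355 = 5.7414.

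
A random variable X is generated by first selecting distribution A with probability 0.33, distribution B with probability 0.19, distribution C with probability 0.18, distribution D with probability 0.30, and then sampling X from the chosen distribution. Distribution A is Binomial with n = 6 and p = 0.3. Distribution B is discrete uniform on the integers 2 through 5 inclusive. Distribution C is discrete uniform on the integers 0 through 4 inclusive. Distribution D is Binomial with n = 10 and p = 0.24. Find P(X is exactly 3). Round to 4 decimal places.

Conditional on each component, P(X = 3): A: 0.18522; B: 0.25; C: 0.2; D: 0.242946.
By total probability, P(X = 3) = 0.33·0.18522 + 0.19·0.25 + 0.18·0.2 + 0.3·0.242946 = 0.217506.

0.2175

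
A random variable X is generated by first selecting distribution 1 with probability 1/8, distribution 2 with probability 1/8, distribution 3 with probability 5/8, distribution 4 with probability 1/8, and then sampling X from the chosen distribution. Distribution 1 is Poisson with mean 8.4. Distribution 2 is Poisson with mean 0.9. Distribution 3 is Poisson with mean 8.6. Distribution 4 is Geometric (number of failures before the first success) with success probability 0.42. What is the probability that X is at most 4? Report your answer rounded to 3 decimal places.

Conditional on each component, P(X ≤ 4): 1: 0.0789083; 2: 0.997656; 3: 0.070054; 4: 0.934364.
By total probability, P(X ≤ 4) = 0.125·0.0789083 + 0.125·0.997656 + 0.625·0.070054 + 0.125·0.934364 = 0.29515.

0.295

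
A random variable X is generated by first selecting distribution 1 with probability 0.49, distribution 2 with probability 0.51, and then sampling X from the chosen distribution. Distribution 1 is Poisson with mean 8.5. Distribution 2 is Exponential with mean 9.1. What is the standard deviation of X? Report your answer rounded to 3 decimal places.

Per component, 1: μ=8.5, E[X²]=80.75; 2: μ=9.1, E[X²]=165.62.
E[X] = 0.49·8.5 + 0.51·9.1 = 8.806.
E[X²] = 0.49·80.75 + 0.51·165.62 = 124.034.
Var(X) = E[X²] − (E[X])² = 124.034 − 77.5456 = 46.4881.
SD(X) = √46.4881 = 6.81822.

6.818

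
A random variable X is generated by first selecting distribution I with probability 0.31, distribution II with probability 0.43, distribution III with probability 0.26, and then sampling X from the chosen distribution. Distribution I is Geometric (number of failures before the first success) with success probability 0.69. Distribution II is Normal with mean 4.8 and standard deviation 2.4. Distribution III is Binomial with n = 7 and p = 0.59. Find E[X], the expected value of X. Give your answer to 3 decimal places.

3.277

Component means — I: 0.449275; II: 4.8; III: 4.13.
E[X] = 0.31·0.449275 + 0.43·4.8 + 0.26·4.13 = 3.27708.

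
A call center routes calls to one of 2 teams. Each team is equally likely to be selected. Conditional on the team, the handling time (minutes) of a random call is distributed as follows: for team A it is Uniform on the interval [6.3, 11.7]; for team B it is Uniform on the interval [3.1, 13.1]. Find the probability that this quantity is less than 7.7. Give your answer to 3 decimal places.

0.360

Conditional on each team, P(X < 7.7): A: 0.259259; B: 0.46.
By total probability, P(X < 7.7) = 0.5·0.259259 + 0.5·0.46 = 0.35963.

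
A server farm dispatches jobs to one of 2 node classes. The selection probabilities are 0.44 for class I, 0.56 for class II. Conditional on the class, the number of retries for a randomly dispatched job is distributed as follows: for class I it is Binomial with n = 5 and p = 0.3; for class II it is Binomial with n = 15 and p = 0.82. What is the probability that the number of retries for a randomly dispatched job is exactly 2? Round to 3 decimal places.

Conditional on each class, P(X = 2): I: 0.3087; II: 1.47014e-08.
By total probability, P(X = 2) = 0.44·0.3087 + 0.56·1.47014e-08 = 0.135828.

0.136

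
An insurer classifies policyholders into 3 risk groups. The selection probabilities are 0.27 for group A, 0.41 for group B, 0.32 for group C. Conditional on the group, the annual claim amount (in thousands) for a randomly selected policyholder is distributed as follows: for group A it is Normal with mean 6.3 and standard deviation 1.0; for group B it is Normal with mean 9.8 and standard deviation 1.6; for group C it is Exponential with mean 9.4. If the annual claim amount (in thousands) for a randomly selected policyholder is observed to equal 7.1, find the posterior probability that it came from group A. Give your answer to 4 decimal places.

Likelihoods f(7.1 | ·): A: 0.289692; B: 0.0600384; C: 0.0499852.
Posterior ∝ prior × likelihood. Numerator for A: 0.27·0.289692 = 0.0782167.
Normalizing constant: 0.27·0.289692 + 0.41·0.0600384 + 0.32·0.0499852 = 0.118828.
P(A | observation) = 0.0782167 / 0.118828 = 0.658236.

0.6582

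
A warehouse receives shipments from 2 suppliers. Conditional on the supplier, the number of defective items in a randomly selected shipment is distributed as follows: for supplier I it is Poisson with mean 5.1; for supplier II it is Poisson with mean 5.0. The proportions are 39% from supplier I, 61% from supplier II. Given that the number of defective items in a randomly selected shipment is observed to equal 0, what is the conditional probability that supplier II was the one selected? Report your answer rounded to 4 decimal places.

Likelihoods P(X=0 | ·): I: 0.00609675; II: 0.00673795.
Posterior ∝ prior × likelihood. Numerator for II: 0.61·0.00673795 = 0.00411015.
Normalizing constant: 0.39·0.00609675 + 0.61·0.00673795 = 0.00648788.
P(II | observation) = 0.00411015 / 0.00648788 = 0.633512.

0.6335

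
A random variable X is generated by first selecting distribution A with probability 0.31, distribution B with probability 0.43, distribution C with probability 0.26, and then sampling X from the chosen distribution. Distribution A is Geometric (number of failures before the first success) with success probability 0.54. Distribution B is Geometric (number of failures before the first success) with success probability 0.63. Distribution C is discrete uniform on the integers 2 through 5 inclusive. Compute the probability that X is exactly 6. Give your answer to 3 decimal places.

0.002

Conditional on each component, P(X = 6): A: 0.00511612; B: 0.00161641; C: 0.
By total probability, P(X = 6) = 0.31·0.00511612 + 0.43·0.00161641 + 0.26·0 = 0.00228105.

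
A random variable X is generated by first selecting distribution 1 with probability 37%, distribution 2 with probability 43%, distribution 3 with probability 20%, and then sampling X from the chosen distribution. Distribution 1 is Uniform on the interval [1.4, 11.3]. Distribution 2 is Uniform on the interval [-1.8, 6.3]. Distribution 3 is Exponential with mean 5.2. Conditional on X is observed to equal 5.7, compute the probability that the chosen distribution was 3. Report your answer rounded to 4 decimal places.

0.1244

Likelihoods f(5.7 | ·): 1: 0.10101; 2: 0.123457; 3: 0.0642604.
Posterior ∝ prior × likelihood. Numerator for 3: 0.2·0.0642604 = 0.0128521.
Normalizing constant: 0.37·0.10101 + 0.43·0.123457 + 0.2·0.0642604 = 0.103312.
P(3 | observation) = 0.0128521 / 0.103312 = 0.1244.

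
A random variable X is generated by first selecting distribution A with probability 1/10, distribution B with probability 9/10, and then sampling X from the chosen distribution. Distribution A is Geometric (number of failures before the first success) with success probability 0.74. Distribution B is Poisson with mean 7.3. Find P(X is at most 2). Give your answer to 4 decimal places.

0.1195

Conditional on each component, P(X ≤ 2): A: 0.982424; B: 0.0236067.
By total probability, P(X ≤ 2) = 0.1·0.982424 + 0.9·0.0236067 = 0.119488.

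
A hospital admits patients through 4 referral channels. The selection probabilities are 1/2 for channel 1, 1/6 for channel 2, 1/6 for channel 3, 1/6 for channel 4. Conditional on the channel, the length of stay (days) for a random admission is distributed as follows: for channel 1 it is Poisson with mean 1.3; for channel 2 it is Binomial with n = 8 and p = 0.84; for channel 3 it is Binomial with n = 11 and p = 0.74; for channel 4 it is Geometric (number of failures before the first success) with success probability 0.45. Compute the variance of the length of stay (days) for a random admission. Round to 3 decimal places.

10.207

Per component, 1: μ=1.3, E[X²]=2.99; 2: μ=6.72, E[X²]=46.2336; 3: μ=8.14, E[X²]=68.376; 4: μ=1.22222, E[X²]=4.20988.
E[X] = 0.5·1.3 + 0.166667·6.72 + 0.166667·8.14 + 0.166667·1.22222 = 3.33037.
E[X²] = 0.5·2.99 + 0.166667·46.2336 + 0.166667·68.376 + 0.166667·4.20988 = 21.2982.
Var(X) = E[X²] − (E[X])² = 21.2982 − 11.0914 = 10.2069.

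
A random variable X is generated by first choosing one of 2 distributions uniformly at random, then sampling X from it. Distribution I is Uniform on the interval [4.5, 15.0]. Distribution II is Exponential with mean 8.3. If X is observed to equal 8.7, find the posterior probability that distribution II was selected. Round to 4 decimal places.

Likelihoods f(8.7 | ·): I: 0.0952381; II: 0.0422374.
Posterior ∝ prior × likelihood. Numerator for II: 0.5·0.0422374 = 0.0211187.
Normalizing constant: 0.5·0.0952381 + 0.5·0.0422374 = 0.0687378.
P(II | observation) = 0.0211187 / 0.0687378 = 0.307236.

0.3072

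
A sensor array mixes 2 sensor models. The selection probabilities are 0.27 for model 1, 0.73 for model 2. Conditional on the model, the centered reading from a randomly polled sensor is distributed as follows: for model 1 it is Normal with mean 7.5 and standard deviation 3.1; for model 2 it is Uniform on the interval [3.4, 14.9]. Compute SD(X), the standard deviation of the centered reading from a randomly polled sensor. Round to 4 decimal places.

Per component, 1: μ=7.5, E[X²]=65.86; 2: μ=9.15, E[X²]=94.7433.
E[X] = 0.27·7.5 + 0.73·9.15 = 8.7045.
E[X²] = 0.27·65.86 + 0.73·94.7433 = 86.9448.
Var(X) = E[X²] − (E[X])² = 86.9448 − 75.7683 = 11.1765.
SD(X) = √11.1765 = 3.34313.

3.3431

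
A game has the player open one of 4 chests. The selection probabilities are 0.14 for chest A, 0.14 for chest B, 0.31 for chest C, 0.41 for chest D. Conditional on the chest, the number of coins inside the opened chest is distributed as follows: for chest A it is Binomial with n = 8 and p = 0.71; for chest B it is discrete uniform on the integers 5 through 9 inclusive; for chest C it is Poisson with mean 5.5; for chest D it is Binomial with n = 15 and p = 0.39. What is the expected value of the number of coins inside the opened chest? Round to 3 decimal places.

Component means — A: 5.68; B: 7; C: 5.5; D: 5.85.
E[X] = 0.14·5.68 + 0.14·7 + 0.31·5.5 + 0.41·5.85 = 5.8787.

5.879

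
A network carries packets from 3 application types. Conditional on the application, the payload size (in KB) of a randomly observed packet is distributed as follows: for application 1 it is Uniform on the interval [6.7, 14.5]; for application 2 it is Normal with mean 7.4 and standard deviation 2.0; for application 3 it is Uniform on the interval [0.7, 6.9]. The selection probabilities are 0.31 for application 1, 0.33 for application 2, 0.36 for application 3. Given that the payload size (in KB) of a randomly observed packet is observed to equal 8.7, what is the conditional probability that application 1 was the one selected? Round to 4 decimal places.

0.4272

Likelihoods f(8.7 | ·): 1: 0.128205; 2: 0.161486; 3: 0.
Posterior ∝ prior × likelihood. Numerator for 1: 0.31·0.128205 = 0.0397436.
Normalizing constant: 0.31·0.128205 + 0.33·0.161486 + 0.36·0 = 0.093034.
P(1 | observation) = 0.0397436 / 0.093034 = 0.427194.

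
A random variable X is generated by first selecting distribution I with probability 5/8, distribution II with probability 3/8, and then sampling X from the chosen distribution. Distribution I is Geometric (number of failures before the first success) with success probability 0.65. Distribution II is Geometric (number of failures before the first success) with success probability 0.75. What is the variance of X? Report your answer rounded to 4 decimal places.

0.6943

Per component, I: μ=0.538462, E[X²]=1.11834; II: μ=0.333333, E[X²]=0.555556.
E[X] = 0.625·0.538462 + 0.375·0.333333 = 0.461538.
E[X²] = 0.625·1.11834 + 0.375·0.555556 = 0.907298.
Var(X) = E[X²] − (E[X])² = 0.907298 − 0.213018 = 0.69428.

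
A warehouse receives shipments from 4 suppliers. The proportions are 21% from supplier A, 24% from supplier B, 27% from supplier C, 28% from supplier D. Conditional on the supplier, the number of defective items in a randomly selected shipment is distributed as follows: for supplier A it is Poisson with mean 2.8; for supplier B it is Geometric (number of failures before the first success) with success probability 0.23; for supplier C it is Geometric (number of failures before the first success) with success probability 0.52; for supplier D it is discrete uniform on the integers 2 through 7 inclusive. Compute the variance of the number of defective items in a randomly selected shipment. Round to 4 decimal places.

Per component, A: μ=2.8, E[X²]=10.64; B: μ=3.34783, E[X²]=25.7637; C: μ=0.923077, E[X²]=2.62722; D: μ=4.5, E[X²]=23.1667.
E[X] = 0.21·2.8 + 0.24·3.34783 + 0.27·0.923077 + 0.28·4.5 = 2.90071.
E[X²] = 0.21·10.64 + 0.24·25.7637 + 0.27·2.62722 + 0.28·23.1667 = 15.6137.
Var(X) = E[X²] − (E[X])² = 15.6137 − 8.41411 = 7.19959.

7.1996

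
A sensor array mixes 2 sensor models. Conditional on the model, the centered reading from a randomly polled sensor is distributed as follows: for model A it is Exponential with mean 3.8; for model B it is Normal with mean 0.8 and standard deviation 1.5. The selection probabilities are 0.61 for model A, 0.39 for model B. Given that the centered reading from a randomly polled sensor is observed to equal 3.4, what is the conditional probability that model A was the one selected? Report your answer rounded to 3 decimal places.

Likelihoods f(3.4 | ·): A: 0.107557; B: 0.0592123.
Posterior ∝ prior × likelihood. Numerator for A: 0.61·0.107557 = 0.0656095.
Normalizing constant: 0.61·0.107557 + 0.39·0.0592123 = 0.0887023.
P(A | observation) = 0.0656095 / 0.0887023 = 0.73966.

0.740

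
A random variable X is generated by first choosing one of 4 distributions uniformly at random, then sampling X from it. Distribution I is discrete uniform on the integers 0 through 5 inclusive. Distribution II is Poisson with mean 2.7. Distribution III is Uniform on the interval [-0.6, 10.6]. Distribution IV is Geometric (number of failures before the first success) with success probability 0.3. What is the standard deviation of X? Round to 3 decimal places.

2.672

Per component, I: μ=2.5, E[X²]=9.16667; II: μ=2.7, E[X²]=9.99; III: μ=5, E[X²]=35.4533; IV: μ=2.33333, E[X²]=13.2222.
E[X] = 0.25·2.5 + 0.25·2.7 + 0.25·5 + 0.25·2.33333 = 3.13333.
E[X²] = 0.25·9.16667 + 0.25·9.99 + 0.25·35.4533 + 0.25·13.2222 = 16.9581.
Var(X) = E[X²] − (E[X])² = 16.9581 − 9.81778 = 7.14028.
SD(X) = √7.14028 = 2.67213.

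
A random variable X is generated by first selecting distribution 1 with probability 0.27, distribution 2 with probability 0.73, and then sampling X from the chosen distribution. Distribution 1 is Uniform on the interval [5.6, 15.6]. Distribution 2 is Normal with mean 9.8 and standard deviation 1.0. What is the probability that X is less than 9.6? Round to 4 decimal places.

0.4151

Conditional on each component, P(X < 9.6): 1: 0.4; 2: 0.42074.
By total probability, P(X < 9.6) = 0.27·0.4 + 0.73·0.42074 = 0.41514.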